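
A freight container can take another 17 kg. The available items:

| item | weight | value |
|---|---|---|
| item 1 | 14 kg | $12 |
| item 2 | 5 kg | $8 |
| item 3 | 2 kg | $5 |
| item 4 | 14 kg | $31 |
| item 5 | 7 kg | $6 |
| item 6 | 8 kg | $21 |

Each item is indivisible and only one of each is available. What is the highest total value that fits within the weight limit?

Check high-value combinations within 17 kg:
- item 3+item 4: weight 2+14=16, value 5+31=36
- item 2+item 3+item 6: weight 5+2+8=15, value 8+5+21=34
- item 3+item 5+item 6: weight 2+7+8=17, value 5+6+21=32
- item 4: weight 14, value 31
Best: $36.

$36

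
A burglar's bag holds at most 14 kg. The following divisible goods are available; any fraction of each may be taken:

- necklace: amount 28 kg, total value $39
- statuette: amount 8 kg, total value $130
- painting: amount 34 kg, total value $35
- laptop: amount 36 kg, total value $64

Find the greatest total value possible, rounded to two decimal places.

Take in order of value per unit:
- statuette (130/8 per unit): all 8 → value 130, running total 130.00
- laptop (64/36 per unit): 6 of 36 → value 6×64/36 = 10.6667, running total 140.67
Total 140.67.

140.67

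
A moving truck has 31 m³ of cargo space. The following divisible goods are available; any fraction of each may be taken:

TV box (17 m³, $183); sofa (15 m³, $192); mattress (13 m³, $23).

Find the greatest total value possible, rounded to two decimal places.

364.24

Take in order of value per unit:
- sofa (192/15 per unit): all 15 → value 192, running total 192.00
- TV box (183/17 per unit): 16 of 17 → value 16×183/17 = 172.2353, running total 364.24
Total 364.24.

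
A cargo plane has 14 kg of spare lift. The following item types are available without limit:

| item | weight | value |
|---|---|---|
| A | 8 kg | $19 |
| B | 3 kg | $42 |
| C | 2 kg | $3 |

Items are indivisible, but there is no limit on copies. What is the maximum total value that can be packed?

$171

Best value-per-unit is B at 42/3; filling with it alone gives 4×42 = 168.
Optimal mix: 4×B + 1×C → weight 14, value 171.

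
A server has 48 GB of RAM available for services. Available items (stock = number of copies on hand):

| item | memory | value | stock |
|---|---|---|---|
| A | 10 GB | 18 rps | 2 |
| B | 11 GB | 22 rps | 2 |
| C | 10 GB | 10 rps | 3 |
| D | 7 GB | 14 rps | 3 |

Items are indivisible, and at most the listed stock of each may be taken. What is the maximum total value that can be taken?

Top feasible selections:
- 1×A + 2×B + 2×D: memory 46, value 90
- 2×B + 3×D: memory 43, value 86
- 2×A + 1×B + 2×D: memory 45, value 86
Best: 90 rps.

90 rps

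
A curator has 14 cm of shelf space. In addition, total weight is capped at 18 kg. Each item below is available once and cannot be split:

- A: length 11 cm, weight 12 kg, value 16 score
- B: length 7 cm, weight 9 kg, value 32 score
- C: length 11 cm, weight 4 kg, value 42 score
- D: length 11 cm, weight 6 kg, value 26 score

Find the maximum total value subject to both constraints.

42 score

Feasible sets respecting both limits:
- C: length 11, weight 4, value 42
- B: length 7, weight 9, value 32
- D: length 11, weight 6, value 26
- A: length 11, weight 12, value 16
Best: 42 score.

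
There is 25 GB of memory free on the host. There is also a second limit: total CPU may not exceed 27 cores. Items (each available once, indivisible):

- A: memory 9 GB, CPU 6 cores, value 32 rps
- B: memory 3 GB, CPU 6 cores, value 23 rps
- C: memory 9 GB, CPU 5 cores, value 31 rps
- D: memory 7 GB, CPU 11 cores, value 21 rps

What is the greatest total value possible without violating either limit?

Feasible sets respecting both limits:
- A+B+C: memory 21, CPU 17, value 86
- A+C+D: memory 25, CPU 22, value 84
- A+B+D: memory 19, CPU 23, value 76
- B+C+D: memory 19, CPU 22, value 75
Best: 86 rps.

86 rps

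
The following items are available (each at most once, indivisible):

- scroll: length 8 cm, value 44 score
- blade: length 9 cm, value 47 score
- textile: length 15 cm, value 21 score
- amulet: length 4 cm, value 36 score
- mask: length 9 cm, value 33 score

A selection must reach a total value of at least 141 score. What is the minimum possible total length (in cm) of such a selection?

Subsets with value ≥ 141, sorted by total length:
- scroll+blade+amulet+mask: length 30, value 160
- scroll+blade+textile+amulet: length 36, value 148
- scroll+blade+textile+mask: length 41, value 145
- scroll+blade+textile+amulet+mask: length 45, value 181
Minimum length: 30 cm.

30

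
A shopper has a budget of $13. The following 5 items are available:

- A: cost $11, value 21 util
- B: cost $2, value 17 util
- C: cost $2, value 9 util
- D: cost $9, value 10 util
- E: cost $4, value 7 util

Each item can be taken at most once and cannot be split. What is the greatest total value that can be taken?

Check high-value combinations within $13:
- A+B: cost 11+2=13, value 21+17=38
- B+C+D: cost 2+2+9=13, value 17+9+10=36
- B+C+E: cost 2+2+4=8, value 17+9+7=33
Best: 38 util.

38 util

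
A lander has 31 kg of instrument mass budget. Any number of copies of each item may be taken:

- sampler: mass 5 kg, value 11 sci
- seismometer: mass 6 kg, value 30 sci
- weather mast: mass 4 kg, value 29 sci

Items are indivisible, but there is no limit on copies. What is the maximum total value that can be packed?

Best value-per-unit is weather mast at 29/4; filling with it alone gives 7×29 = 203.
Optimal mix: 1×seismometer + 6×weather mast → mass 30, value 204.

204 sci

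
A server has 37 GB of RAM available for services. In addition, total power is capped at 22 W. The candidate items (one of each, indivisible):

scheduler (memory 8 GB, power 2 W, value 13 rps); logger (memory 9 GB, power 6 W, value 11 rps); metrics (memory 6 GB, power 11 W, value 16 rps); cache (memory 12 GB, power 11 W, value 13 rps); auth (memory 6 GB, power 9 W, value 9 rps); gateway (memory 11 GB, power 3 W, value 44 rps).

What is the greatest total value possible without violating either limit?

84 rps

Feasible sets respecting both limits:
- scheduler+logger+metrics+gateway: memory 34, power 22, value 84
- scheduler+logger+auth+gateway: memory 34, power 20, value 77
- scheduler+metrics+gateway: memory 25, power 16, value 73
Best: 84 rps.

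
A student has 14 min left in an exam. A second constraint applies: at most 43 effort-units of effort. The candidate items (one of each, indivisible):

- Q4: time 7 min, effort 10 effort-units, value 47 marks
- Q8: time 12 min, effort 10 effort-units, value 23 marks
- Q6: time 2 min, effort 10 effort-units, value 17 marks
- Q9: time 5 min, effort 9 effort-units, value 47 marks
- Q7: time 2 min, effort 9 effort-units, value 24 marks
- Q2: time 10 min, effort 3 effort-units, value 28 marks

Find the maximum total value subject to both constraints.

Feasible sets respecting both limits:
- Q4+Q9+Q7: time 14, effort 28, value 118
- Q4+Q6+Q9: time 14, effort 29, value 111
- Q4+Q9: time 12, effort 19, value 94
- Q4+Q6+Q7: time 11, effort 29, value 88
Best: 118 marks.

118 marks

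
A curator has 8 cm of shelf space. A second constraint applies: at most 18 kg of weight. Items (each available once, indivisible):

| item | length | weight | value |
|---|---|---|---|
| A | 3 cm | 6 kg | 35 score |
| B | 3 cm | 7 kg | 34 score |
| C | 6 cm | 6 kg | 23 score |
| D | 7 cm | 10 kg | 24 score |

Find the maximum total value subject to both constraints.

Feasible sets respecting both limits:
- A+B: length 6, weight 13, value 69
- A: length 3, weight 6, value 35
- B: length 3, weight 7, value 34
- D: length 7, weight 10, value 24
Best: 69 score.

69 score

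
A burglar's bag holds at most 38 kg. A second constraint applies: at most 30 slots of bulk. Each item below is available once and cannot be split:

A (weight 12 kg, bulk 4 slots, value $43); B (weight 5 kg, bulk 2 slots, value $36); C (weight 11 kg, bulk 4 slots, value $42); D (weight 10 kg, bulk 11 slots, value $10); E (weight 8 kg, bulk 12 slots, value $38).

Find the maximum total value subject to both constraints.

$159

Feasible sets respecting both limits:
- A+B+C+E: weight 36, bulk 22, value 159
- A+B+C+D: weight 38, bulk 21, value 131
- A+B+D+E: weight 35, bulk 29, value 127
Best: $159.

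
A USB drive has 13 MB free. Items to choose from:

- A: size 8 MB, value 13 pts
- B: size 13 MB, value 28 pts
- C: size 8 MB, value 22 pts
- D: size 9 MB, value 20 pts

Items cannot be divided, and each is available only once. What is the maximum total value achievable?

This is a 0/1 knapsack; check combinations near the capacity.
- B: size 13, value 28
- C: size 8, value 22
- D: size 9, value 20
- A: size 8, value 13
Best: 28 pts.

28 pts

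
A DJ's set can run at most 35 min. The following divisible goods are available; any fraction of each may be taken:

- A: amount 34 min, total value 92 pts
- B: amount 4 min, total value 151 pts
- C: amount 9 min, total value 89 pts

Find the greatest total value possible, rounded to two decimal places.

299.53

Take in order of value per unit:
- B (151/4 per unit): all 4 → value 151, running total 151.00
- C (89/9 per unit): all 9 → value 89, running total 240.00
- A (92/34 per unit): 22 of 34 → value 22×92/34 = 59.5294, running total 299.53
Total 299.53.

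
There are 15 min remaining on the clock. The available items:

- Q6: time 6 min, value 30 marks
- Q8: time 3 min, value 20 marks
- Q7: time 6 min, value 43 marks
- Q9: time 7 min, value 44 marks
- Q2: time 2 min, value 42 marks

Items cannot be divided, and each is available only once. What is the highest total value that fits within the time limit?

129 marks

Check high-value combinations within 15 min:
- Q7+Q9+Q2: time 6+7+2=15, value 43+44+42=129
- Q6+Q9+Q2: time 6+7+2=15, value 30+44+42=116
- Q6+Q7+Q2: time 6+6+2=14, value 30+43+42=115
- Q8+Q9+Q2: time 3+7+2=12, value 20+44+42=106
- Q8+Q7+Q2: time 3+6+2=11, value 20+43+42=105
Best: 129 marks.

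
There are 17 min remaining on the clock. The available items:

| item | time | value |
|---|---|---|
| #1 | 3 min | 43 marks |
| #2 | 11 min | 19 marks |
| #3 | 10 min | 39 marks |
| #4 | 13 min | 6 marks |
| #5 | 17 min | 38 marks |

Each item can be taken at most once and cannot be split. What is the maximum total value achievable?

Check high-value combinations within 17 min:
- #1+#3: time 3+10=13, value 43+39=82
- #1+#2: time 3+11=14, value 43+19=62
- #1+#4: time 3+13=16, value 43+6=49
Best: 82 marks.

82 marks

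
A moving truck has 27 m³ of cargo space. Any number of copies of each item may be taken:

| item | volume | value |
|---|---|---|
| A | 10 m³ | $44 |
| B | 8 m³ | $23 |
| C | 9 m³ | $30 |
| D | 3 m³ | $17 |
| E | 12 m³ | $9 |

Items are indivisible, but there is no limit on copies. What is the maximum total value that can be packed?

$153

Best value-per-unit is D at 17/3, and filling with it alone uses volume 9×3=27. No mix of the others beats 9×17 = 153.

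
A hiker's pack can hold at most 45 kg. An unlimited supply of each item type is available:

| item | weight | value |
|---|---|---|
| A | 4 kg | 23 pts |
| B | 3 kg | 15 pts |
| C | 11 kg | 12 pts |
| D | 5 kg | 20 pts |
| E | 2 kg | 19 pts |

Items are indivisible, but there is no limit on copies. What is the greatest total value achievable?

418 pts

Best value-per-unit is E at 19/2, and filling with it alone uses weight 22×2=44. No mix of the others beats 22×19 = 418.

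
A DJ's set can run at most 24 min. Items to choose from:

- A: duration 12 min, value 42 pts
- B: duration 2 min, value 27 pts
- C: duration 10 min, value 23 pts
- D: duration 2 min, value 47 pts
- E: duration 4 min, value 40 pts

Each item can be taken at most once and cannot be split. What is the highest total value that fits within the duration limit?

156 pts

This is a 0/1 knapsack; check combinations near the capacity.
- A+B+D+E: duration 12+2+2+4=20, value 42+27+47+40=156
- B+C+D+E: duration 2+10+2+4=18, value 27+23+47+40=137
- A+D+E: duration 12+2+4=18, value 42+47+40=129
Best: 156 pts.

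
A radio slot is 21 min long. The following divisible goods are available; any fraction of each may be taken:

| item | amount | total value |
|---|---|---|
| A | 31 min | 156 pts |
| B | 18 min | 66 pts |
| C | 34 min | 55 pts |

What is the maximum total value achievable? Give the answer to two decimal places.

Take in order of value per unit:
- A (156/31 per unit): 21 of 31 → value 21×156/31 = 105.6774, running total 105.68
Total 105.68.

105.68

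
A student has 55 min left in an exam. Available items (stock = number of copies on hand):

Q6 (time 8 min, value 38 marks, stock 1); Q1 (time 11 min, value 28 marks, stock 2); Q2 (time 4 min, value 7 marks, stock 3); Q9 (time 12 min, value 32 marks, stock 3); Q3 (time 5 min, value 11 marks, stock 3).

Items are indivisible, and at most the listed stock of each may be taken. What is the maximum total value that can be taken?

Top feasible selections:
- 1×Q6 + 1×Q1 + 3×Q9: time 55, value 162
- 1×Q6 + 2×Q1 + 2×Q9: time 54, value 158
Best: 162 marks.

162 marks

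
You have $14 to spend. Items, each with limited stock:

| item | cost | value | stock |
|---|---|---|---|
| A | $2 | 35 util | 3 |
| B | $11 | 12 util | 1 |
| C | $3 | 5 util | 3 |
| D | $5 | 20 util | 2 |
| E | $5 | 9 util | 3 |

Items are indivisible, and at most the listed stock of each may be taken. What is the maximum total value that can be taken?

130 util

Top feasible selections:
- 3×A + 1×C + 1×D: cost 14, value 130
- 3×A + 1×D: cost 11, value 125
- 3×A + 1×C + 1×E: cost 14, value 119
- 3×A + 2×C: cost 12, value 115
Best: 130 util.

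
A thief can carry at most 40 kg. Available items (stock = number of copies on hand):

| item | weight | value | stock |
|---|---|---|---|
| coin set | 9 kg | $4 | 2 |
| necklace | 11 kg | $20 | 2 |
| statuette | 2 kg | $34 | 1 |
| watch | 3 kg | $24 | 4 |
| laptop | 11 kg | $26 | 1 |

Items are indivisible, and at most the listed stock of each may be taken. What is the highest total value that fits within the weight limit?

Best selections within weight 40 and stock limits:
- 1×necklace + 1×statuette + 4×watch + 1×laptop: weight 36, value 176
- 2×necklace + 1×statuette + 4×watch: weight 36, value 170
- 1×coin set + 1×statuette + 4×watch + 1×laptop: weight 34, value 160
- 1×statuette + 4×watch + 1×laptop: weight 25, value 156
Best: $176.

$176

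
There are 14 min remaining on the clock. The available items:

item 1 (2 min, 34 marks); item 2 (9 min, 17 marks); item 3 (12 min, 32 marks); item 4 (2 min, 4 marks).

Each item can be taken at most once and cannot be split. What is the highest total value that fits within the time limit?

66 marks

Check high-value combinations within 14 min:
- item 1+item 3: time 2+12=14, value 34+32=66
- item 1+item 2+item 4: time 2+9+2=13, value 34+17+4=55
- item 1+item 2: time 2+9=11, value 34+17=51
- item 1+item 4: time 2+2=4, value 34+4=38
- item 3+item 4: time 12+2=14, value 32+4=36
Best: 66 marks.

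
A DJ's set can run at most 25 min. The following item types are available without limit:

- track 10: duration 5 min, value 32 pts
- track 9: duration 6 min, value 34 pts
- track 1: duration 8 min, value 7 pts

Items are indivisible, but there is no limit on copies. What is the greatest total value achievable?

160 pts

Best value-per-unit is track 10 at 32/5, and filling with it alone uses duration 5×5=25. No mix of the others beats 5×32 = 160.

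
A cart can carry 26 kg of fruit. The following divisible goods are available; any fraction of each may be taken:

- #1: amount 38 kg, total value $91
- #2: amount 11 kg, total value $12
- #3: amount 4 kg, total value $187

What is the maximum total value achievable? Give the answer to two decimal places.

Take in order of value per unit:
- #3 (187/4 per unit): all 4 → value 187, running total 187.00
- #1 (91/38 per unit): 22 of 38 → value 22×91/38 = 52.6842, running total 239.68
Total 239.68.

239.68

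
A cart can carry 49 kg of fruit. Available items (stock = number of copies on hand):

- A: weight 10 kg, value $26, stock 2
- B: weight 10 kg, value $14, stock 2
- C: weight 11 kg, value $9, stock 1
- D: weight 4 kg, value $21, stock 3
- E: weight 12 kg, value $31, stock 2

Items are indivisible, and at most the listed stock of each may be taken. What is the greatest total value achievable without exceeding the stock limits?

$151

Top feasible selections:
- 1×A + 3×D + 2×E: weight 46, value 151
- 2×A + 3×D + 1×E: weight 44, value 146
Best: $151.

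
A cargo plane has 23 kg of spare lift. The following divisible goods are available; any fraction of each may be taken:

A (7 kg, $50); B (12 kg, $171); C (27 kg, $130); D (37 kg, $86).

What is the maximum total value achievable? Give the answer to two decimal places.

Take in order of value per unit:
- B (171/12 per unit): all 12 → value 171, running total 171.00
- A (50/7 per unit): all 7 → value 50, running total 221.00
- C (130/27 per unit): 4 of 27 → value 4×130/27 = 19.2593, running total 240.26
Total 240.26.

240.26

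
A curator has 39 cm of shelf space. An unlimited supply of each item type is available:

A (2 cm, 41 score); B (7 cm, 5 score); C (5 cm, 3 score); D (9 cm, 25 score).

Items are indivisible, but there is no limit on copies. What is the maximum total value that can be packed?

Best value-per-unit is A at 41/2, and filling with it alone uses length 19×2=38. No mix of the others beats 19×41 = 779.

779 score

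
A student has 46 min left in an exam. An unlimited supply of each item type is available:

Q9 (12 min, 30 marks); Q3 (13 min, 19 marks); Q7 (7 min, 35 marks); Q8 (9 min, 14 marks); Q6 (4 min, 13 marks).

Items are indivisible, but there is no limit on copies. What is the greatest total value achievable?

223 marks

Best value-per-unit is Q7 at 35/7; filling with it alone gives 6×35 = 210.
Optimal mix: 6×Q7 + 1×Q6 → time 46, value 223.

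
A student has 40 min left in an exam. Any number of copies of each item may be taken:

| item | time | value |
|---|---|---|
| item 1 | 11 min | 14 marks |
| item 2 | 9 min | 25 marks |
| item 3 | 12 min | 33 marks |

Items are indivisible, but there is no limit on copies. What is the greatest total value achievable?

108 marks

Best value-per-unit is item 2 at 25/9; filling with it alone gives 4×25 = 100.
Optimal mix: 3×item 2 + 1×item 3 → time 39, value 108.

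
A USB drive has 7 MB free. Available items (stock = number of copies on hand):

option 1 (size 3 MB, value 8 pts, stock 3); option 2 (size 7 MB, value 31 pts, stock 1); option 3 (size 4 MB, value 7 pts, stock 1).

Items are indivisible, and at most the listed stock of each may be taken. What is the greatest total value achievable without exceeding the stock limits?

31 pts

Top feasible selections:
- 1×option 2: size 7, value 31
- 2×option 1: size 6, value 16
Best: 31 pts.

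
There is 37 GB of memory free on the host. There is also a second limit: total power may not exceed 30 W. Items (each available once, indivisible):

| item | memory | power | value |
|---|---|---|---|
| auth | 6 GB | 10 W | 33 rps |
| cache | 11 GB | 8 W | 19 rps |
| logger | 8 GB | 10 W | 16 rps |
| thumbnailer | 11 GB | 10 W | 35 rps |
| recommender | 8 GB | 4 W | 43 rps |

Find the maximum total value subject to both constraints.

111 rps

Feasible sets respecting both limits:
- auth+thumbnailer+recommender: memory 25, power 24, value 111
- cache+thumbnailer+recommender: memory 30, power 22, value 97
- auth+cache+recommender: memory 25, power 22, value 95
Best: 111 rps.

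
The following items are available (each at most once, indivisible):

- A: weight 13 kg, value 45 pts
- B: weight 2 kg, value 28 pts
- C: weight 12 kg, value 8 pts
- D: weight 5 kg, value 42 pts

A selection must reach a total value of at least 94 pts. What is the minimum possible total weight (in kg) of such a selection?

20

Subsets with value ≥ 94, sorted by total weight:
- A+B+D: weight 20, value 115
- A+C+D: weight 30, value 95
- A+B+C+D: weight 32, value 123
Minimum weight: 20 kg.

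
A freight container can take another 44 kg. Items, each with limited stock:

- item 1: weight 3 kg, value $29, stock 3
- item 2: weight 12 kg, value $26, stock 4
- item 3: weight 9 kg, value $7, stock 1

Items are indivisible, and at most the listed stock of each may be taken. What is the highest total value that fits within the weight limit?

$146

Top feasible selections:
- 3×item 1 + 2×item 2 + 1×item 3: weight 42, value 146
- 3×item 1 + 2×item 2: weight 33, value 139
Best: $146.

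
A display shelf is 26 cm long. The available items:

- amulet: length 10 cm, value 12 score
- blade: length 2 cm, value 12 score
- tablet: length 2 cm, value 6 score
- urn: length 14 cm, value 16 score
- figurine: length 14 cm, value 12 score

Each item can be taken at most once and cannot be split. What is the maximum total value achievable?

40 score

This is a 0/1 knapsack; check combinations near the capacity.
- amulet+blade+urn: length 10+2+14=26, value 12+12+16=40
- amulet+blade+figurine: length 10+2+14=26, value 12+12+12=36
- blade+tablet+urn: length 2+2+14=18, value 12+6+16=34
- amulet+tablet+urn: length 10+2+14=26, value 12+6+16=34
Best: 40 score.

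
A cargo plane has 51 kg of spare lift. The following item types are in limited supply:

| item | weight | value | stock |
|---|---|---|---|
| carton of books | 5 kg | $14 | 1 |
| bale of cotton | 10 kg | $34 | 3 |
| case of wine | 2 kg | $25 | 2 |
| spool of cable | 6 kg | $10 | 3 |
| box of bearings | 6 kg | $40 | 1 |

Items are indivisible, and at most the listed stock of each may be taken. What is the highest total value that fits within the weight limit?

$216

Top feasible selections:
- 1×carton of books + 3×bale of cotton + 2×case of wine + 1×spool of cable + 1×box of bearings: weight 51, value 216
- 1×carton of books + 3×bale of cotton + 2×case of wine + 1×box of bearings: weight 45, value 206
Best: $216.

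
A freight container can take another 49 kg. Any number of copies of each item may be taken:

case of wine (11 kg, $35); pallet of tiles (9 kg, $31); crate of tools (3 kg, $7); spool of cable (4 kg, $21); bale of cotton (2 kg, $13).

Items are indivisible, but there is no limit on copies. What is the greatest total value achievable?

$312

Best value-per-unit is bale of cotton at 13/2, and filling with it alone uses weight 24×2=48. No mix of the others beats 24×13 = 312.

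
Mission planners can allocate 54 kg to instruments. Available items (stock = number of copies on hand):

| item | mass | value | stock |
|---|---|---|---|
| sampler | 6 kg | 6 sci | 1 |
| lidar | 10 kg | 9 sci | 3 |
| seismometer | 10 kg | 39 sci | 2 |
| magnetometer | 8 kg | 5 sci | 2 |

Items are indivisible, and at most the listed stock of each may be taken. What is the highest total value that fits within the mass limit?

107 sci

Best selections within mass 54 and stock limits:
- 1×sampler + 2×lidar + 2×seismometer + 1×magnetometer: mass 54, value 107
- 3×lidar + 2×seismometer: mass 50, value 105
- 1×sampler + 1×lidar + 2×seismometer + 2×magnetometer: mass 52, value 103
Best: 107 sci.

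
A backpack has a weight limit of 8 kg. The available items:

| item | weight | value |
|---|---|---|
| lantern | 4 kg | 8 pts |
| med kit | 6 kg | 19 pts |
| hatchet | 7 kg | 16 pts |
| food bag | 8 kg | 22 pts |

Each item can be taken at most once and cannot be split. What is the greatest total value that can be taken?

22 pts

Check high-value combinations within 8 kg:
- food bag: weight 8, value 22
- med kit: weight 6, value 19
- hatchet: weight 7, value 16
- lantern: weight 4, value 8
Best: 22 pts.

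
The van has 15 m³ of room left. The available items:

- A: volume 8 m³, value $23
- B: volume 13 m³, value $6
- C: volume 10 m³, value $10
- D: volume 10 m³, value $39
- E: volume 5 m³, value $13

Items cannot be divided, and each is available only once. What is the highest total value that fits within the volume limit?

Check high-value combinations within 15 m³:
- D+E: volume 10+5=15, value 39+13=52
- D: volume 10, value 39
- A+E: volume 8+5=13, value 23+13=36
Best: $52.

$52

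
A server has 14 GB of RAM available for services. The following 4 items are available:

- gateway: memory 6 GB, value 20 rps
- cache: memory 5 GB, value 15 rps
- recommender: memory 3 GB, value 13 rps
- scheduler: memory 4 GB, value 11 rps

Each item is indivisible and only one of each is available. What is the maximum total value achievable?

48 rps

Check high-value combinations within 14 GB:
- gateway+cache+recommender: memory 6+5+3=14, value 20+15+13=48
- gateway+recommender+scheduler: memory 6+3+4=13, value 20+13+11=44
- cache+recommender+scheduler: memory 5+3+4=12, value 15+13+11=39
Best: 48 rps.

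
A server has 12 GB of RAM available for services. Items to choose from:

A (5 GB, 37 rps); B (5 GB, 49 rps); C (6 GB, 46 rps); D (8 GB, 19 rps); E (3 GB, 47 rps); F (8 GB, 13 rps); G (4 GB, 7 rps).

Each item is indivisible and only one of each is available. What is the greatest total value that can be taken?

Check high-value combinations within 12 GB:
- B+E+G: memory 5+3+4=12, value 49+47+7=103
- B+E: memory 5+3=8, value 49+47=96
- B+C: memory 5+6=11, value 49+46=95
Best: 103 rps.

103 rps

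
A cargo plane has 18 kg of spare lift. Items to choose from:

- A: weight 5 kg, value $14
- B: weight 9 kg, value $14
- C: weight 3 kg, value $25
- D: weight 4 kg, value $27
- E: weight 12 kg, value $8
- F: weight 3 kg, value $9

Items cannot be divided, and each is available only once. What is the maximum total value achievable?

$75

Check high-value combinations within 18 kg:
- A+C+D+F: weight 5+3+4+3=15, value 14+25+27+9=75
- A+C+D: weight 5+3+4=12, value 14+25+27=66
- B+C+D: weight 9+3+4=16, value 14+25+27=66
- C+D+F: weight 3+4+3=10, value 25+27+9=61
Best: $75.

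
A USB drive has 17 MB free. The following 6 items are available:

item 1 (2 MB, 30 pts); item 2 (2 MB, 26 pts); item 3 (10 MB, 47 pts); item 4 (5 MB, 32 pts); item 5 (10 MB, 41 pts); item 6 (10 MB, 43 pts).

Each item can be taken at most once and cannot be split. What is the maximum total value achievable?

109 pts

Check high-value combinations within 17 MB:
- item 1+item 3+item 4: size 2+10+5=17, value 30+47+32=109
- item 2+item 3+item 4: size 2+10+5=17, value 26+47+32=105
- item 1+item 4+item 6: size 2+5+10=17, value 30+32+43=105
- item 1+item 2+item 3: size 2+2+10=14, value 30+26+47=103
Best: 109 pts.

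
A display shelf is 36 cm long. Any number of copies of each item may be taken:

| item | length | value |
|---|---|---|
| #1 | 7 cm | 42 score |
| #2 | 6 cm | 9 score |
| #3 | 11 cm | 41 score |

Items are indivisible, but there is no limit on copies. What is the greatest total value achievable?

Best value-per-unit is #1 at 42/7, and filling with it alone uses length 5×7=35. No mix of the others beats 5×42 = 210.

210 score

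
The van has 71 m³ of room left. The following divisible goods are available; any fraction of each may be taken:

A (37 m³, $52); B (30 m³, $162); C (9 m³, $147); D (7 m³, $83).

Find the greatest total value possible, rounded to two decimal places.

Take in order of value per unit:
- C (147/9 per unit): all 9 → value 147, running total 147.00
- D (83/7 per unit): all 7 → value 83, running total 230.00
- B (162/30 per unit): all 30 → value 162, running total 392.00
- A (52/37 per unit): 25 of 37 → value 25×52/37 = 35.1351, running total 427.14
Total 427.14.

427.14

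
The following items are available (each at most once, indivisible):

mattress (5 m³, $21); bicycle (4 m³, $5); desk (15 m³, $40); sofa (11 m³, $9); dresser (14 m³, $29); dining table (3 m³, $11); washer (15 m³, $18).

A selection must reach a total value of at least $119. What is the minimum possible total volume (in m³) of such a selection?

Subsets with value ≥ 119, sorted by total volume:
- mattress+desk+dresser+dining table+washer: volume 52, value 119
- mattress+bicycle+desk+dresser+dining table+washer: volume 56, value 124
- mattress+desk+sofa+dresser+dining table+washer: volume 63, value 128
Minimum volume: 52 m³.

52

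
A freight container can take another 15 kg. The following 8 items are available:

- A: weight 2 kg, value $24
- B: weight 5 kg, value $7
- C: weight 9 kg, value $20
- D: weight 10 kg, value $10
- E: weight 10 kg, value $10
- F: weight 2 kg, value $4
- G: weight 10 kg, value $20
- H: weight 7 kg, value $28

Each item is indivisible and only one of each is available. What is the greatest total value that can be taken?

Check high-value combinations within 15 kg:
- A+B+H: weight 2+5+7=14, value 24+7+28=59
- A+F+H: weight 2+2+7=11, value 24+4+28=56
- A+H: weight 2+7=9, value 24+28=52
Best: $59.

$59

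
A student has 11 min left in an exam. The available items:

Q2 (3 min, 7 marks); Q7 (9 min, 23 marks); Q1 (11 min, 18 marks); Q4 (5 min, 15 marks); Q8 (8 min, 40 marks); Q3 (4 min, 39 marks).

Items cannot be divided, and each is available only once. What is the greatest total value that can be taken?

54 marks

Check high-value combinations within 11 min:
- Q4+Q3: time 5+4=9, value 15+39=54
- Q2+Q8: time 3+8=11, value 7+40=47
- Q2+Q3: time 3+4=7, value 7+39=46
- Q8: time 8, value 40
- Q3: time 4, value 39
Best: 54 marks.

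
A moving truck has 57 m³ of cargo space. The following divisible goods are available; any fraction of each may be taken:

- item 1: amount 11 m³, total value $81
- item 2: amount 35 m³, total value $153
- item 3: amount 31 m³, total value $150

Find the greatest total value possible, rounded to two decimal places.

Take in order of value per unit:
- item 1 (81/11 per unit): all 11 → value 81, running total 81.00
- item 3 (150/31 per unit): all 31 → value 150, running total 231.00
- item 2 (153/35 per unit): 15 of 35 → value 15×153/35 = 65.5714, running total 296.57
Total 296.57.

296.57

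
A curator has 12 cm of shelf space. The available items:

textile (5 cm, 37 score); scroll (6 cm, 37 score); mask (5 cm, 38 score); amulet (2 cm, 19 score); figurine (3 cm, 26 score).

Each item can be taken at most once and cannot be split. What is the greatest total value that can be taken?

Check high-value combinations within 12 cm:
- textile+mask+amulet: length 5+5+2=12, value 37+38+19=94
- mask+amulet+figurine: length 5+2+3=10, value 38+19+26=83
- textile+amulet+figurine: length 5+2+3=10, value 37+19+26=82
Best: 94 score.

94 score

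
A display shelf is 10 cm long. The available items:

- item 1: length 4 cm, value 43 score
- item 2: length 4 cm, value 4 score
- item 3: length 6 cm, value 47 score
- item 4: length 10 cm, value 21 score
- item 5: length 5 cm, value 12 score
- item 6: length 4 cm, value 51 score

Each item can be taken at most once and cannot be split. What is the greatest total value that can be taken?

98 score

Check high-value combinations within 10 cm:
- item 3+item 6: length 6+4=10, value 47+51=98
- item 1+item 6: length 4+4=8, value 43+51=94
- item 1+item 3: length 4+6=10, value 43+47=90
Best: 98 score.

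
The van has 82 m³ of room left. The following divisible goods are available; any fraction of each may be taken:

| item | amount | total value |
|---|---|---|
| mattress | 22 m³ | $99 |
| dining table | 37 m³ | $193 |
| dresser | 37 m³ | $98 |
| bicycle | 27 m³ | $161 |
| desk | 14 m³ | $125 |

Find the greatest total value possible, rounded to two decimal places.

497.00

Take in order of value per unit:
- desk (125/14 per unit): all 14 → value 125, running total 125.00
- bicycle (161/27 per unit): all 27 → value 161, running total 286.00
- dining table (193/37 per unit): all 37 → value 193, running total 479.00
- mattress (99/22 per unit): 4 of 22 → value 4×99/22 = 18.0000, running total 497.00
Total 497.00.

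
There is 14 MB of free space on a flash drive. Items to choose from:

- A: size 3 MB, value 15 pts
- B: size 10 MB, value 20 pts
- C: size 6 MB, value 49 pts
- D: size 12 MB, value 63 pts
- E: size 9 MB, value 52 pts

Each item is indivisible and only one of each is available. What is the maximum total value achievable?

67 pts

Check high-value combinations within 14 MB:
- A+E: size 3+9=12, value 15+52=67
- A+C: size 3+6=9, value 15+49=64
- D: size 12, value 63
- E: size 9, value 52
- C: size 6, value 49
Best: 67 pts.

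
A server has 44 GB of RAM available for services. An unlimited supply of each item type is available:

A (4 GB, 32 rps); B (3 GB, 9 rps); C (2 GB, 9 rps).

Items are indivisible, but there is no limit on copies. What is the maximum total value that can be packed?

Best value-per-unit is A at 32/4, and filling with it alone uses memory 11×4=44. No mix of the others beats 11×32 = 352.

352 rps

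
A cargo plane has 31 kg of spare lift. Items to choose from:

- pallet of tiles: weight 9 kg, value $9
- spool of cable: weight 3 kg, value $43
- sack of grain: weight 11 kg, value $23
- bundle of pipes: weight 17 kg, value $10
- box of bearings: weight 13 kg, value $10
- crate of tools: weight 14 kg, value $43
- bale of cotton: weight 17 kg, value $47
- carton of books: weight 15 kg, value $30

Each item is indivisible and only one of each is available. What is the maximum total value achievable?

$113

Check high-value combinations within 31 kg:
- spool of cable+sack of grain+bale of cotton: weight 3+11+17=31, value 43+23+47=113
- spool of cable+sack of grain+crate of tools: weight 3+11+14=28, value 43+23+43=109
- pallet of tiles+spool of cable+bale of cotton: weight 9+3+17=29, value 9+43+47=99
- spool of cable+sack of grain+carton of books: weight 3+11+15=29, value 43+23+30=96
- spool of cable+box of bearings+crate of tools: weight 3+13+14=30, value 43+10+43=96
Best: $113.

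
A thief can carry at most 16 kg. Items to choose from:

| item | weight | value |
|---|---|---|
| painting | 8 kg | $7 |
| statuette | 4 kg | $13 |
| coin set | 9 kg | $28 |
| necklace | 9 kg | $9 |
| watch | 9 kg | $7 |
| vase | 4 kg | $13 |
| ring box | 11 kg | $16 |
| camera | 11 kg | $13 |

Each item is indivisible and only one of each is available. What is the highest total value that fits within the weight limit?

$41

Check high-value combinations within 16 kg:
- statuette+coin set: weight 4+9=13, value 13+28=41
- coin set+vase: weight 9+4=13, value 28+13=41
- painting+statuette+vase: weight 8+4+4=16, value 7+13+13=33
- statuette+ring box: weight 4+11=15, value 13+16=29
Best: $41.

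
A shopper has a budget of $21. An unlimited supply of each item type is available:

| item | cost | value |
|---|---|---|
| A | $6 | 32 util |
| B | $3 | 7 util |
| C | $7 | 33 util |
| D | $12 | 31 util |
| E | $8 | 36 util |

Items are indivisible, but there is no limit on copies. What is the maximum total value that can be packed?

103 util

Best value-per-unit is A at 32/6; filling with it alone gives 3×32 = 96.
Optimal mix: 3×A + 1×B → cost 21, value 103.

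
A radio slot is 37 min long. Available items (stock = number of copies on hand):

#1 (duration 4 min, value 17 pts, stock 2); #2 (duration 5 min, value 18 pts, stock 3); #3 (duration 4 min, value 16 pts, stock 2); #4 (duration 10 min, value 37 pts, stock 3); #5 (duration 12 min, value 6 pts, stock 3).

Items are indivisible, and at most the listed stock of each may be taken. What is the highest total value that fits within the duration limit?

142 pts

Best selections within duration 37 and stock limits:
- 2×#1 + 1×#2 + 1×#3 + 2×#4: duration 37, value 142
- 1×#1 + 1×#2 + 2×#3 + 2×#4: duration 37, value 141
Best: 142 pts.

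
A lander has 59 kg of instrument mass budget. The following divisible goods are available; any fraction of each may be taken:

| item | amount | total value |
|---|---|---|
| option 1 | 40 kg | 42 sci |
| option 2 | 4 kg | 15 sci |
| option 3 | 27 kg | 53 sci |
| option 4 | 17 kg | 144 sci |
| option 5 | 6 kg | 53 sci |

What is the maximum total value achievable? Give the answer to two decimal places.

Take in order of value per unit:
- option 5 (53/6 per unit): all 6 → value 53, running total 53.00
- option 4 (144/17 per unit): all 17 → value 144, running total 197.00
- option 2 (15/4 per unit): all 4 → value 15, running total 212.00
- option 3 (53/27 per unit): all 27 → value 53, running total 265.00
- option 1 (42/40 per unit): 5 of 40 → value 5×42/40 = 5.2500, running total 270.25
Total 270.25.

270.25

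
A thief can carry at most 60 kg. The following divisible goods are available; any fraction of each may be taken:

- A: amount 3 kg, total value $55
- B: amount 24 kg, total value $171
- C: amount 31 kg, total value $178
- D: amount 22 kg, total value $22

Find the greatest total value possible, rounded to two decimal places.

Take in order of value per unit:
- A (55/3 per unit): all 3 → value 55, running total 55.00
- B (171/24 per unit): all 24 → value 171, running total 226.00
- C (178/31 per unit): all 31 → value 178, running total 404.00
- D (22/22 per unit): 2 of 22 → value 2×22/22 = 2.0000, running total 406.00
Total 406.00.

406.00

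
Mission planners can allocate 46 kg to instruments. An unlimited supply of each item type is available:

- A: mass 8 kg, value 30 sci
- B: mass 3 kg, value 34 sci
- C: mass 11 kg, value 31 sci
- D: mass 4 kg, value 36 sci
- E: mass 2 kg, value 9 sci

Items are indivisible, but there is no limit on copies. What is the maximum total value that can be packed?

512 sci

Best value-per-unit is B at 34/3; filling with it alone gives 15×34 = 510.
Optimal mix: 14×B + 1×D → mass 46, value 512.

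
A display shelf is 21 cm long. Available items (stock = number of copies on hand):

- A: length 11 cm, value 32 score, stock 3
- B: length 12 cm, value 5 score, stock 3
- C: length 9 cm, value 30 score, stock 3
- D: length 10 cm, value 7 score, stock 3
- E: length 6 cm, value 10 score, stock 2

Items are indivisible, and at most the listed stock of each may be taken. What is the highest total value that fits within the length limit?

Best selections within length 21 and stock limits:
- 1×A + 1×C: length 20, value 62
- 2×C: length 18, value 60
- 1×C + 2×E: length 21, value 50
- 1×A + 1×E: length 17, value 42
Best: 62 score.

62 score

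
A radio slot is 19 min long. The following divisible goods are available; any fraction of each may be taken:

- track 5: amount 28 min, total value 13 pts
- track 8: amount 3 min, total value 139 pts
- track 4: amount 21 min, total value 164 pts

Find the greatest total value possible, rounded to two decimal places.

263.95

Take in order of value per unit:
- track 8 (139/3 per unit): all 3 → value 139, running total 139.00
- track 4 (164/21 per unit): 16 of 21 → value 16×164/21 = 124.9524, running total 263.95
Total 263.95.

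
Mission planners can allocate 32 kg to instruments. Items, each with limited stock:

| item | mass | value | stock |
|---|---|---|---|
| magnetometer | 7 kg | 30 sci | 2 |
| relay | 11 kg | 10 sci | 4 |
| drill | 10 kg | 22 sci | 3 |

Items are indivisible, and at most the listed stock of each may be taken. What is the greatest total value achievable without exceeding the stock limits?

Best selections within mass 32 and stock limits:
- 2×magnetometer + 1×drill: mass 24, value 82
- 1×magnetometer + 2×drill: mass 27, value 74
Best: 82 sci.

82 sci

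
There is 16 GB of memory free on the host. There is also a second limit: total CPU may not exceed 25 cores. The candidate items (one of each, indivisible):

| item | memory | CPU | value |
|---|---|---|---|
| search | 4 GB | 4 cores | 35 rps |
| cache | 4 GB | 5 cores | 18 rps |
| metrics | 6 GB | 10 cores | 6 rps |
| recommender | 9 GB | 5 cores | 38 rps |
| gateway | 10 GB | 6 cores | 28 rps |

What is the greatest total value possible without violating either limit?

Feasible sets respecting both limits:
- search+recommender: memory 13, CPU 9, value 73
- search+gateway: memory 14, CPU 10, value 63
- search+cache+metrics: memory 14, CPU 19, value 59
Best: 73 rps.

73 rps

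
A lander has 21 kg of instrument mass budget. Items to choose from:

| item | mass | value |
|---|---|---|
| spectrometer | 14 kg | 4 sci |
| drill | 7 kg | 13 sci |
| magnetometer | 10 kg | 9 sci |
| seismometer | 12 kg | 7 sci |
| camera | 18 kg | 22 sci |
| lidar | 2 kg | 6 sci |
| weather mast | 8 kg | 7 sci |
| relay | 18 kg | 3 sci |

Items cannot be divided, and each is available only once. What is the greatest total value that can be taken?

This is a 0/1 knapsack; check combinations near the capacity.
- drill+magnetometer+lidar: mass 7+10+2=19, value 13+9+6=28
- camera+lidar: mass 18+2=20, value 22+6=28
- drill+lidar+weather mast: mass 7+2+8=17, value 13+6+7=26
Best: 28 sci.

28 sci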